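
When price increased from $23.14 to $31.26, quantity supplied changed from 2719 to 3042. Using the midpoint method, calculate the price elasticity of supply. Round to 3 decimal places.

0.376

%Δq = (3042 − 2719)/[(2719 + 3042)/2] = 323/2880.5 ≈ 0.1121.
%Δp = (31.26 − 23.14)/[(23.14 + 31.26)/2] = 8.12/27.2 ≈ 0.2985.
Arc elasticity E = %Δq/%Δp ≈ 0.1121/0.2985 ≈ 0.376.
|E| < 1: supply is inelastic over this range.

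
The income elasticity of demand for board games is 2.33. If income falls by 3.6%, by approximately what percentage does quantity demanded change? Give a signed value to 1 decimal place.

-8.4

%ΔQ ≈ E × %ΔI = (2.33) × (-3.6%) ≈ -8.4%.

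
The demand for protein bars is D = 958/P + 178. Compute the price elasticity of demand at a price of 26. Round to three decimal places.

At P = 26, D = 214.8462.
dD/dP = −958/P² = −1.4172.
Point elasticity E = (dD/dP)·(P/D) = -1.4172 × 26/214.8462 ≈ -0.172.
|E| < 1, so demand is inelastic at this price.

-0.172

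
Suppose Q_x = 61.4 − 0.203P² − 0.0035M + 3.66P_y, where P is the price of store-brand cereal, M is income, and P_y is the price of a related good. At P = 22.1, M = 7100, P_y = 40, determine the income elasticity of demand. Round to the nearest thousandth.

At the given point, Q_x = 61.4 − 0.203(22.1)² − 0.0035(7100) + 3.66(40) = 61.4 − 99.1472 − 24.85 + 146.4 = 83.8028.
∂Q_x/∂M = −0.0035, so E_I = -0.0035·(7100/83.8028) ≈ -0.297.
E_I < 0: inferior good.

-0.297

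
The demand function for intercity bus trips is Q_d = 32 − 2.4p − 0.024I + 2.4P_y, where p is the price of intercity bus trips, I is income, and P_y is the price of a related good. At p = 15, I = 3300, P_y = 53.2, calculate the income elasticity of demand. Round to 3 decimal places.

-1.781

First evaluate Q_d: 32 − 2.4(15) − 0.024(3300) + 2.4(53.2) = 32 − 36 − 79.2 + 127.68 = 44.48.
∂Q_d/∂I = −0.024, so E_I = -0.024·(3300/44.48) ≈ -1.781.
E_I < 0: inferior good.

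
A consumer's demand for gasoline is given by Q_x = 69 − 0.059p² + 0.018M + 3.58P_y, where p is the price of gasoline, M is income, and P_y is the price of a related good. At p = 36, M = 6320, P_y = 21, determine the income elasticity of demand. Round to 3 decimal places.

0.627

Substituting, Q_x = 69 − 0.059(36)² + 0.018(6320) + 3.58(21) = 69 − 76.464 + 113.76 + 75.18 = 181.476.
∂Q_x/∂M = +0.018, so E_I = 0.018·(6320/181.476) ≈ 0.627.
E_I ∈ (0,1): normal good (necessity).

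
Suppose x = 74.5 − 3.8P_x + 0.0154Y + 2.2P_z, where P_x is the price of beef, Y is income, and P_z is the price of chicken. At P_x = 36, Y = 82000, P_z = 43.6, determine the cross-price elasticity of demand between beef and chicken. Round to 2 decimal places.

Evaluating quantity at (P_x, Y, P_z) gives x = 74.5 − 3.8(36) + 0.0154(82000) + 2.2(43.6) = 74.5 − 136.8 + 1262.8 + 95.92 = 1296.42.
∂x/∂P_z = +2.2, so E_xy = 2.2·(43.6/1296.42) ≈ 0.07.
E_xy > 0: the goods are substitutes.

0.07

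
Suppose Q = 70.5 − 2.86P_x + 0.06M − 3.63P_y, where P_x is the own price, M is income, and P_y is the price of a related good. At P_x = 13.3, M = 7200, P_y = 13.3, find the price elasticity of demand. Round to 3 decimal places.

-0.091

Evaluating quantity at (P_x, M, P_y) gives Q = 70.5 − 2.86(13.3) + 0.06(7200) − 3.63(13.3) = 70.5 − 38.038 + 432 − 48.279 = 416.183.
∂Q/∂P_x = −2.86, so E_p = (−2.86)·(13.3/416.183) ≈ -0.091.
|E_p| < 1: demand is inelastic.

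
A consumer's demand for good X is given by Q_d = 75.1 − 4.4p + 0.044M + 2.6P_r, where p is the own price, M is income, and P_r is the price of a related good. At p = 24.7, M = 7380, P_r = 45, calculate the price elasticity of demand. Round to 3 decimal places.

-0.266

At the given point, Q_d = 75.1 − 4.4(24.7) + 0.044(7380) + 2.6(45) = 75.1 − 108.68 + 324.72 + 117 = 408.14.
∂Q_d/∂p = −4.4, so E_p = (−4.4)·(24.7/408.14) ≈ -0.266.
|E_p| < 1: demand is inelastic.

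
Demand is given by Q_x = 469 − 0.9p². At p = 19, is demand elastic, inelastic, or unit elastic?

elastic

At p = 19, Q_x = 144.1.
dQ_x/dp = −2·0.9·p = −34.2.
Point elasticity E = (dQ_x/dp)·(p/Q_x) = -34.2 × 19/144.1 ≈ -4.509.
|E| ≈ 4.509 > 1, so demand is elastic.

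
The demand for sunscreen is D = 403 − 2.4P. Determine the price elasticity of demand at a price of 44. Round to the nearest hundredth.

-0.36

At P = 44, D = 297.4.
dD/dP = −2.4.
Point elasticity E = (dD/dP)·(P/D) = -2.4 × 44/297.4 ≈ -0.36.
|E| < 1, so demand is inelastic at this price.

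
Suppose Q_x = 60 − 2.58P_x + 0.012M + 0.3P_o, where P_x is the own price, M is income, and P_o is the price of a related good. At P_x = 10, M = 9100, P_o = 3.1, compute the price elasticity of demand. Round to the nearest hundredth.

-0.18

Evaluating quantity at (P_x, M, P_o) gives Q_x = 60 − 2.58(10) + 0.012(9100) + 0.3(3.1) = 60 − 25.8 + 109.2 + 0.93 = 144.33.
∂Q_x/∂P_x = −2.58, so E_p = (−2.58)·(10/144.33) ≈ -0.18.
|E_p| < 1: demand is inelastic.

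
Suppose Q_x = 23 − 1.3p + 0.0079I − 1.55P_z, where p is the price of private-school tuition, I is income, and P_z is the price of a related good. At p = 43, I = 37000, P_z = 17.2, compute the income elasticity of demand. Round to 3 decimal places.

At the given point, Q_x = 23 − 1.3(43) + 0.0079(37000) − 1.55(17.2) = 23 − 55.9 + 292.3 − 26.66 = 232.74.
∂Q_x/∂I = +0.0079, so E_I = 0.0079·(37000/232.74) ≈ 1.256.
E_I > 1: normal good (luxury).

1.256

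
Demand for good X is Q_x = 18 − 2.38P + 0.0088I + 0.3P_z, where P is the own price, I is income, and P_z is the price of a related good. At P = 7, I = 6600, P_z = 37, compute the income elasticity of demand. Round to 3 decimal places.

Evaluating quantity at (P, I, P_z) gives Q_x = 18 − 2.38(7) + 0.0088(6600) + 0.3(37) = 18 − 16.66 + 58.08 + 11.1 = 70.52.
∂Q_x/∂I = +0.0088, so E_I = 0.0088·(6600/70.52) ≈ 0.824.
E_I ∈ (0,1): normal good (necessity).

0.824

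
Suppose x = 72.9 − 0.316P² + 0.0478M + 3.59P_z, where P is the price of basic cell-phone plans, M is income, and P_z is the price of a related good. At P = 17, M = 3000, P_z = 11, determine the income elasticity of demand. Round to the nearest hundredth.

First evaluate x: 72.9 − 0.316(17)² + 0.0478(3000) + 3.59(11) = 72.9 − 91.324 + 143.4 + 39.49 = 164.466.
∂x/∂M = +0.0478, so E_I = 0.0478·(3000/164.466) ≈ 0.87.
E_I ∈ (0,1): normal good (necessity).

0.87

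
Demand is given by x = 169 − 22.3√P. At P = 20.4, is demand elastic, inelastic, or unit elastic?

At P = 20.4, x = 68.279.
dx/dP = −22.3/(2√P) = −22.3/(2·4.5166).
Point elasticity E = (dx/dP)·(P/x) = -2.4687 × 20.4/68.279 ≈ -0.738.
|E| ≈ 0.738 < 1, so demand is inelastic.

inelastic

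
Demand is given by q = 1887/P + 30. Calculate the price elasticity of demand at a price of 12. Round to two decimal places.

-0.84

At P = 12, q = 187.25.
dq/dP = −1887/P² = −13.1042.
Point elasticity E = (dq/dP)·(P/q) = -13.1042 × 12/187.25 ≈ -0.84.
|E| < 1, so demand is inelastic at this price.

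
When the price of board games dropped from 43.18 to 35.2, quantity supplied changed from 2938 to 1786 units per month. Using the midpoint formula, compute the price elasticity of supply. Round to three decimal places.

2.395

%ΔQ = (1786 − 2938)/[(2938 + 1786)/2] = -1152/2362 ≈ -0.4877.
%ΔP = (35.2 − 43.18)/[(43.18 + 35.2)/2] = -7.98/39.19 ≈ -0.2036.
Arc elasticity E = %ΔQ/%ΔP ≈ -0.4877/-0.2036 ≈ 2.395.
|E| > 1: supply is elastic over this range.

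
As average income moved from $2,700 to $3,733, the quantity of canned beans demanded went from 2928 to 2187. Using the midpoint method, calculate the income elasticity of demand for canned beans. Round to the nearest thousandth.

%ΔQ = (2187 − 2928)/[(2928+2187)/2] = -741/2557.5 ≈ -0.2897.
%ΔI = (3,733 − 2,700)/[(2,700+3,733)/2] = 1033/3216.5 ≈ 0.3212.
E_I = %ΔQ/%ΔI ≈ -0.902.
E_I < 0: inferior good.

-0.902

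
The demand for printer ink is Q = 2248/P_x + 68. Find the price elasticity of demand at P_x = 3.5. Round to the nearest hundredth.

At P_x = 3.5, Q = 710.2857.
dQ/dP_x = −2248/P_x² = −183.5102.
Point elasticity E = (dQ/dP_x)·(P_x/Q) = -183.5102 × 3.5/710.2857 ≈ -0.90.
|E| < 1, so demand is inelastic at this price.

-0.90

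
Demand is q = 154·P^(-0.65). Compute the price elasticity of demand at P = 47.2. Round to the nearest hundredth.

For a Cobb–Douglas (constant-elasticity) form q = A·P^α·…, the elasticity with respect to P equals the exponent α at every point.
Here the exponent on P is -0.65, so the price elasticity of demand is -0.65.

-0.65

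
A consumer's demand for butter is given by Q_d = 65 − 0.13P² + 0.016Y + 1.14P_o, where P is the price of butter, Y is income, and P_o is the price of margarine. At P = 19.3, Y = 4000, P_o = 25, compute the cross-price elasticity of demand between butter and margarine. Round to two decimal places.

At the given point, Q_d = 65 − 0.13(19.3)² + 0.016(4000) + 1.14(25) = 65 − 48.4237 + 64 + 28.5 = 109.0763.
∂Q_d/∂P_o = +1.14, so E_xy = 1.14·(25/109.0763) ≈ 0.26.
E_xy > 0: the goods are substitutes.

0.26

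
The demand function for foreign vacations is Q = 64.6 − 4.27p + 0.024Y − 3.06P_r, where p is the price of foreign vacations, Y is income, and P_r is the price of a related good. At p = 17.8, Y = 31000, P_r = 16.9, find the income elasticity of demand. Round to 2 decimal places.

Evaluating quantity at (p, Y, P_r) gives Q = 64.6 − 4.27(17.8) + 0.024(31000) − 3.06(16.9) = 64.6 − 76.006 + 744 − 51.714 = 680.88.
∂Q/∂Y = +0.024, so E_I = 0.024·(31000/680.88) ≈ 1.09.
E_I > 1: normal good (luxury).

1.09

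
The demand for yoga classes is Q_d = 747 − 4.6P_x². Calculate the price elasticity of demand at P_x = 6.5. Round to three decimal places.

-0.703

At P_x = 6.5, Q_d = 552.65.
dQ_d/dP_x = −2·4.6·P_x = −59.8.
Point elasticity E = (dQ_d/dP_x)·(P_x/Q_d) = -59.8 × 6.5/552.65 ≈ -0.703.
|E| < 1, so demand is inelastic at this price.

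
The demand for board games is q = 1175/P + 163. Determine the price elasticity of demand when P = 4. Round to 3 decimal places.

At P = 4, q = 456.75.
dq/dP = −1175/P² = −73.4375.
Point elasticity E = (dq/dP)·(P/q) = -73.4375 × 4/456.75 ≈ -0.643.
|E| < 1, so demand is inelastic at this price.

-0.643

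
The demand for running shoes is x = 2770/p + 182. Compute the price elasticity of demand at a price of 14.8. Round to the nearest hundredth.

At p = 14.8, x = 369.1622.
dx/dp = −2770/p² = −12.6461.
Point elasticity E = (dx/dp)·(p/x) = -12.6461 × 14.8/369.1622 ≈ -0.51.
|E| < 1, so demand is inelastic at this price.

-0.51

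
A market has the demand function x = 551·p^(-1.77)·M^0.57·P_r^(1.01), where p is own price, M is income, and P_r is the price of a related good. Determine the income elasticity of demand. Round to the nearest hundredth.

For a Cobb–Douglas (constant-elasticity) form x = A·M^α·…, the elasticity with respect to M equals the exponent α at every point.
Here the exponent on M is 0.57, so the income elasticity of demand is 0.57.

0.57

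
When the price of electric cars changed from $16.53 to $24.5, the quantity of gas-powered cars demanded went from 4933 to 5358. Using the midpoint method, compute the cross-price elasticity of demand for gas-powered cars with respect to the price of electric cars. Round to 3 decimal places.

%ΔQ_x = (5358 − 4933)/[(4933+5358)/2] = 425/5145.5 ≈ 0.0826.
%ΔP_y = (24.5 − 16.53)/[(16.53+24.5)/2] ≈ 0.3885.
E_xy = 0.0826/0.3885 ≈ 0.213.
E_xy > 0, so gas-powered cars and electric cars are substitutes.

0.213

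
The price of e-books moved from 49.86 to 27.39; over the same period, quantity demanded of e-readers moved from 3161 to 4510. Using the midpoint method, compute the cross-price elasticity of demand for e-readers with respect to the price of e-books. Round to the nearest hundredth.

%ΔQ_x = (4510 − 3161)/[(3161+4510)/2] = 1349/3835.5 ≈ 0.3517.
%ΔP_y = (27.39 − 49.86)/[(49.86+27.39)/2] ≈ -0.5817.
E_xy = 0.3517/-0.5817 ≈ -0.60.
E_xy < 0, so e-readers and e-books are complements.

-0.60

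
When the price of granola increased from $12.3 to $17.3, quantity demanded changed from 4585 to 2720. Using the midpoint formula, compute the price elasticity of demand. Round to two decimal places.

-1.51

%ΔQ = (2720 − 4585)/[(4585 + 2720)/2] = -1865/3652.5 ≈ -0.5106.
%ΔP = (17.3 − 12.3)/[(12.3 + 17.3)/2] = 5/14.8 ≈ 0.3378.
Arc elasticity E = %ΔQ/%ΔP ≈ -0.5106/0.3378 ≈ -1.51.
|E| > 1: demand is elastic over this range.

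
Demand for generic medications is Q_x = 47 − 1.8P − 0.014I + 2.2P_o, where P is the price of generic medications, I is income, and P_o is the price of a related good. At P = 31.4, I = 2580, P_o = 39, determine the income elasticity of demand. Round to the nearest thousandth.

-0.899

Q_x = 47 − 1.8(31.4) − 0.014(2580) + 2.2(39) = 47 − 56.52 − 36.12 + 85.8 = 40.16.
∂Q_x/∂I = −0.014, so E_I = -0.014·(2580/40.16) ≈ -0.899.
E_I < 0: inferior good.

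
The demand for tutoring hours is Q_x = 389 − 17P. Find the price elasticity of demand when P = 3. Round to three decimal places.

-0.151

At P = 3, Q_x = 338.
dQ_x/dP = −17.
Point elasticity E = (dQ_x/dP)·(P/Q_x) = -17 × 3/338 ≈ -0.151.
|E| < 1, so demand is inelastic at this price.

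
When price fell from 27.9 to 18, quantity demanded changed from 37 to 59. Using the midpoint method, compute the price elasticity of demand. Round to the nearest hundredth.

%ΔQ = (59 − 37)/[(37 + 59)/2] = 22/48 ≈ 0.4583.
%ΔP = (18 − 27.9)/[(27.9 + 18)/2] = -9.9/22.95 ≈ -0.4314.
Arc elasticity E = %ΔQ/%ΔP ≈ 0.4583/-0.4314 ≈ -1.06.
|E| > 1: demand is elastic over this range.

-1.06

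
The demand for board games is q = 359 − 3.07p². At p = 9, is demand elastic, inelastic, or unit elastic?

elastic

At p = 9, q = 110.33.
dq/dp = −2·3.07·p = −55.26.
Point elasticity E = (dq/dp)·(p/q) = -55.26 × 9/110.33 ≈ -4.508.
|E| ≈ 4.508 > 1, so demand is elastic.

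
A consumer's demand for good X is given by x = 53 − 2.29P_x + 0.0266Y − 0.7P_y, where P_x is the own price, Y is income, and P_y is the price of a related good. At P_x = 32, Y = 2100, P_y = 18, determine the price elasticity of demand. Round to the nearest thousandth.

Evaluating quantity at (P_x, Y, P_y) gives x = 53 − 2.29(32) + 0.0266(2100) − 0.7(18) = 53 − 73.28 + 55.86 − 12.6 = 22.98.
∂x/∂P_x = −2.29, so E_p = (−2.29)·(32/22.98) ≈ -3.189.
|E_p| > 1: demand is elastic.

-3.189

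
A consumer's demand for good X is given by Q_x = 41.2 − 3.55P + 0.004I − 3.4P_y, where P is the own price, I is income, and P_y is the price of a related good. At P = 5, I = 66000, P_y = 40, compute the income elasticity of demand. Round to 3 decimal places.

1.743

Substituting, Q_x = 41.2 − 3.55(5) + 0.004(66000) − 3.4(40) = 41.2 − 17.75 + 264 − 136 = 151.45.
∂Q_x/∂I = +0.004, so E_I = 0.004·(66000/151.45) ≈ 1.743.
E_I > 1: normal good (luxury).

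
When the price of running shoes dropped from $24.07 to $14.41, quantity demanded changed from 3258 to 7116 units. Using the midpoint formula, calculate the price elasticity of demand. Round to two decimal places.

-1.48

%ΔQ = (7116 − 3258)/[(3258 + 7116)/2] = 3858/5187 ≈ 0.7438.
%ΔP = (14.41 − 24.07)/[(24.07 + 14.41)/2] = -9.66/19.24 ≈ -0.5021.
Arc elasticity E = %ΔQ/%ΔP ≈ 0.7438/-0.5021 ≈ -1.48.
|E| > 1: demand is elastic over this range.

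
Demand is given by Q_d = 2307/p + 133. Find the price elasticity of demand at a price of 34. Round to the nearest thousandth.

At p = 34, Q_d = 200.8529.
dQ_d/dp = −2307/p² = −1.9957.
Point elasticity E = (dQ_d/dp)·(p/Q_d) = -1.9957 × 34/200.8529 ≈ -0.338.
|E| < 1, so demand is inelastic at this price.

-0.338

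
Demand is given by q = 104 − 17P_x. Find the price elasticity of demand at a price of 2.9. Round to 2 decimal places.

-0.90

At P_x = 2.9, q = 54.7.
dq/dP_x = −17.
Point elasticity E = (dq/dP_x)·(P_x/q) = -17 × 2.9/54.7 ≈ -0.90.
|E| < 1, so demand is inelastic at this price.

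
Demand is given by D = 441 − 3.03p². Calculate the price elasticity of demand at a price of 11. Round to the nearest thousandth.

-9.860

At p = 11, D = 74.37.
dD/dp = −2·3.03·p = −66.66.
Point elasticity E = (dD/dp)·(p/D) = -66.66 × 11/74.37 ≈ -9.860.
|E| > 1, so demand is elastic at this price.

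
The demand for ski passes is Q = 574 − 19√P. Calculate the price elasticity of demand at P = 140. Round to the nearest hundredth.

At P = 140, Q = 349.189.
dQ/dP = −19/(2√P) = −19/(2·11.8322).
Point elasticity E = (dQ/dP)·(P/Q) = -0.8029 × 140/349.189 ≈ -0.32.
|E| < 1, so demand is inelastic at this price.

-0.32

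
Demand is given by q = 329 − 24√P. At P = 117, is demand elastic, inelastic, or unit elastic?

elastic

At P = 117, q = 69.4003.
dq/dP = −24/(2√P) = −24/(2·10.8167).
Point elasticity E = (dq/dP)·(P/q) = -1.1094 × 117/69.4003 ≈ -1.870.
|E| ≈ 1.870 > 1, so demand is elastic.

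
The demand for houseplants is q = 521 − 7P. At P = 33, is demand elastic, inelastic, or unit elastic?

inelastic

At P = 33, q = 290.
dq/dP = −7.
Point elasticity E = (dq/dP)·(P/q) = -7 × 33/290 ≈ -0.797.
|E| ≈ 0.797 < 1, so demand is inelastic.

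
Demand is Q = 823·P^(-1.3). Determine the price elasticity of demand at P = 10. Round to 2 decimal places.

-1.30

For a Cobb–Douglas (constant-elasticity) form Q = A·P^α·…, the elasticity with respect to P equals the exponent α at every point.
Here the exponent on P is -1.3, so the price elasticity of demand is -1.30.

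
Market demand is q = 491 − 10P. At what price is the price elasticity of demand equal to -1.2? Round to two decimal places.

Set −bP/(a − bP) = −1.2 ⇒ bP = 1.2(a − bP) ⇒ bP(1+1.2) = 1.2·a.
P = 1.2·491/(10·2.2) ≈ 26.78.

26.78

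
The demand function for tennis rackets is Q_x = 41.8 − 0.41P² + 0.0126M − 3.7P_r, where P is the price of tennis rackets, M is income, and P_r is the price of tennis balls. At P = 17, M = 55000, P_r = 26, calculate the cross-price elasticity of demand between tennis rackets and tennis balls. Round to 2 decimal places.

First evaluate Q_x: 41.8 − 0.41(17)² + 0.0126(55000) − 3.7(26) = 41.8 − 118.49 + 693 − 96.2 = 520.11.
∂Q_x/∂P_r = −3.7, so E_xy = -3.7·(26/520.11) ≈ -0.18.
E_xy < 0: the goods are complements.

-0.18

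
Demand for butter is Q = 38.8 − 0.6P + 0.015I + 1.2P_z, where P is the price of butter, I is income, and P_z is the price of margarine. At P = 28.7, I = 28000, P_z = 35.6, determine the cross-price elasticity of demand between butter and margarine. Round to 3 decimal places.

First evaluate Q: 38.8 − 0.6(28.7) + 0.015(28000) + 1.2(35.6) = 38.8 − 17.22 + 420 + 42.72 = 484.3.
∂Q/∂P_z = +1.2, so E_xy = 1.2·(35.6/484.3) ≈ 0.088.
E_xy > 0: the goods are substitutes.

0.088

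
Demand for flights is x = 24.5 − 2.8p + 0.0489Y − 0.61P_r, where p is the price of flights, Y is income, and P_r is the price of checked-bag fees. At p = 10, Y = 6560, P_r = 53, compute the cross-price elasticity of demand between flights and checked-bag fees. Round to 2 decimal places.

Substituting, x = 24.5 − 2.8(10) + 0.0489(6560) − 0.61(53) = 24.5 − 28 + 320.784 − 32.33 = 284.954.
∂x/∂P_r = −0.61, so E_xy = -0.61·(53/284.954) ≈ -0.11.
E_xy < 0: the goods are complements.

-0.11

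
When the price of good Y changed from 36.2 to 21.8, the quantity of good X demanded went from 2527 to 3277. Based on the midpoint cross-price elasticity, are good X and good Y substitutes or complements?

complements

%ΔQ_x = (3277 − 2527)/[(2527+3277)/2] = 750/2902 ≈ 0.2584.
%ΔP_y = (21.8 − 36.2)/[(36.2+21.8)/2] ≈ -0.4966.
E_xy = 0.2584/-0.4966 ≈ -0.520.
E_xy < 0, so the goods are complements.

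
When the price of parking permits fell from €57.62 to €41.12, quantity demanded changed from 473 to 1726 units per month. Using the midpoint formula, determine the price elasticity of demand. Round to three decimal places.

%Δq = (1726 − 473)/[(473 + 1726)/2] = 1253/1099.5 ≈ 1.1396.
%Δp = (41.12 − 57.62)/[(57.62 + 41.12)/2] = -16.5/49.37 ≈ -0.3342.
Arc elasticity E = %Δq/%Δp ≈ 1.1396/-0.3342 ≈ -3.410.
|E| > 1: demand is elastic over this range.

-3.410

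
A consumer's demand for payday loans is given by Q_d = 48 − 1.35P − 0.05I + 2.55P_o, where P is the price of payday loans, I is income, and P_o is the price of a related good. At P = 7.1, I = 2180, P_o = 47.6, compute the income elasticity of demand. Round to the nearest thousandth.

-2.146

First evaluate Q_d: 48 − 1.35(7.1) − 0.05(2180) + 2.55(47.6) = 48 − 9.585 − 109 + 121.38 = 50.795.
∂Q_d/∂I = −0.05, so E_I = -0.05·(2180/50.795) ≈ -2.146.
E_I < 0: inferior good.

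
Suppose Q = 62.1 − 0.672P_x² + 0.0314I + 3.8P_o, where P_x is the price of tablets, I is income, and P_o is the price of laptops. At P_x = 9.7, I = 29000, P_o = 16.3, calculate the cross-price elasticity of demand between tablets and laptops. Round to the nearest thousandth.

Q = 62.1 − 0.672(9.7)² + 0.0314(29000) + 3.8(16.3) = 62.1 − 63.2285 + 910.6 + 61.94 = 971.4115.
∂Q/∂P_o = +3.8, so E_xy = 3.8·(16.3/971.4115) ≈ 0.064.
E_xy > 0: the goods are substitutes.

0.064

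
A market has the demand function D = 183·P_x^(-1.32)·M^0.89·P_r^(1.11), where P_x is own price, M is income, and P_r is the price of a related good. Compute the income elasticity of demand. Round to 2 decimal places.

0.89

For a Cobb–Douglas (constant-elasticity) form D = A·M^α·…, the elasticity with respect to M equals the exponent α at every point.
Here the exponent on M is 0.89, so the income elasticity of demand is 0.89.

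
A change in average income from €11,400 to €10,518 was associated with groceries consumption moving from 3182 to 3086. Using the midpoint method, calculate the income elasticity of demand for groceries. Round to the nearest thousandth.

0.381

%ΔQ = (3086 − 3182)/[(3182+3086)/2] = -96/3134 ≈ -0.0306.
%ΔI = (10,518 − 11,400)/[(11,400+10,518)/2] = -882/10959 ≈ -0.0805.
E_I = %ΔQ/%ΔI ≈ 0.381.
E_I ∈ (0,1): normal good (necessity).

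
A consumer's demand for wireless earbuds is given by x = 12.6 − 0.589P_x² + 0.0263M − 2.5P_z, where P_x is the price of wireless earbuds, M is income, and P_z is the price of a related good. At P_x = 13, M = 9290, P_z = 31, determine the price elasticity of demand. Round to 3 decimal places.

-2.492

First evaluate x: 12.6 − 0.589(13)² + 0.0263(9290) − 2.5(31) = 12.6 − 99.541 + 244.327 − 77.5 = 79.886.
∂x/∂P_x = −2·0.589·P_x = -15.314, so E_p = -15.314·(13/79.886) ≈ -2.492.
|E_p| > 1: demand is elastic.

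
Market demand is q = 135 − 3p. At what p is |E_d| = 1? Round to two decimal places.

22.50

For linear demand q = a − bp, E = −bp/(a − bp). |E| = 1 ⇒ bp = a − bp ⇒ p = a/(2b).
p = 135/(2·3) = 22.50.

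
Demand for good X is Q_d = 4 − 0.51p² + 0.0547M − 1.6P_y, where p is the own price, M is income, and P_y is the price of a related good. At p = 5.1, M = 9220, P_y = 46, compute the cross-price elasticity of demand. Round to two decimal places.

-0.17

Evaluating quantity at (p, M, P_y) gives Q_d = 4 − 0.51(5.1)² + 0.0547(9220) − 1.6(46) = 4 − 13.2651 + 504.334 − 73.6 = 421.4689.
∂Q_d/∂P_y = −1.6, so E_xy = -1.6·(46/421.4689) ≈ -0.17.
E_xy < 0: the goods are complements.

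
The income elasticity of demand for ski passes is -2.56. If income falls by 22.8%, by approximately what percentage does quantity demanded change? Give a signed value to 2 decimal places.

58.37

%ΔQ ≈ E × %ΔI = (-2.56) × (-22.8%) ≈ 58.37%.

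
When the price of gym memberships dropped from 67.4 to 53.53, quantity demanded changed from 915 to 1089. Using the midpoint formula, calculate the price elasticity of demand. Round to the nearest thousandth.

%ΔQ = (1089 − 915)/[(915 + 1089)/2] = 174/1002 ≈ 0.1737.
%Δp = (53.53 − 67.4)/[(67.4 + 53.53)/2] = -13.87/60.465 ≈ -0.2294.
Arc elasticity E = %ΔQ/%Δp ≈ 0.1737/-0.2294 ≈ -0.757.
|E| < 1: demand is inelastic over this range.

-0.757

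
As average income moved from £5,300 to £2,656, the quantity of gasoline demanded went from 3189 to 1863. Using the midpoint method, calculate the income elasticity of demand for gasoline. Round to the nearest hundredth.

0.79

%ΔQ = (1863 − 3189)/[(3189+1863)/2] = -1326/2526 ≈ -0.5249.
%ΔI = (2,656 − 5,300)/[(5,300+2,656)/2] = -2644/3978 ≈ -0.6647.
E_I = %ΔQ/%ΔI ≈ 0.79.
E_I ∈ (0,1): normal good (necessity).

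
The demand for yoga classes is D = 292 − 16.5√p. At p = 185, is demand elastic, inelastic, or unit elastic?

elastic

At p = 185, D = 67.5757.
dD/dp = −16.5/(2√p) = −16.5/(2·13.6015).
Point elasticity E = (dD/dp)·(p/D) = -0.6066 × 185/67.5757 ≈ -1.661.
|E| ≈ 1.661 > 1, so demand is elastic.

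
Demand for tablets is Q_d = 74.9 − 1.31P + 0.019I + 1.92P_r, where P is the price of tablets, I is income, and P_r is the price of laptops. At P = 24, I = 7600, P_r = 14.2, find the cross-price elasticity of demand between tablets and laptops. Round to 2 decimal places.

0.13

At the given point, Q_d = 74.9 − 1.31(24) + 0.019(7600) + 1.92(14.2) = 74.9 − 31.44 + 144.4 + 27.264 = 215.124.
∂Q_d/∂P_r = +1.92, so E_xy = 1.92·(14.2/215.124) ≈ 0.13.
E_xy > 0: the goods are substitutes.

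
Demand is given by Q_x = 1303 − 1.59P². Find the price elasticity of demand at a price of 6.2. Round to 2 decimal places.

At P = 6.2, Q_x = 1241.8804.
dQ_x/dP = −2·1.59·P = −19.716.
Point elasticity E = (dQ_x/dP)·(P/Q_x) = -19.716 × 6.2/1241.8804 ≈ -0.10.
|E| < 1, so demand is inelastic at this price.

-0.10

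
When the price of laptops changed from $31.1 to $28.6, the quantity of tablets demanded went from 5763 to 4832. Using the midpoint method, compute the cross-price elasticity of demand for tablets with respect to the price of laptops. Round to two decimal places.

%ΔQ_x = (4832 − 5763)/[(5763+4832)/2] = -931/5297.5 ≈ -0.1757.
%ΔP_y = (28.6 − 31.1)/[(31.1+28.6)/2] ≈ -0.0838.
E_xy = -0.1757/-0.0838 ≈ 2.10.
E_xy > 0, so tablets and laptops are substitutes.

2.10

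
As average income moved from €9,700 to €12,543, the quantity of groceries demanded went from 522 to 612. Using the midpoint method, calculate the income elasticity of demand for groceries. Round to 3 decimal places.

0.621

%ΔQ = (612 − 522)/[(522+612)/2] = 90/567 ≈ 0.1587.
%ΔY = (12,543 − 9,700)/[(9,700+12,543)/2] = 2843/11121.5 ≈ 0.2556.
E_I = %ΔQ/%ΔY ≈ 0.621.
E_I ∈ (0,1): normal good (necessity).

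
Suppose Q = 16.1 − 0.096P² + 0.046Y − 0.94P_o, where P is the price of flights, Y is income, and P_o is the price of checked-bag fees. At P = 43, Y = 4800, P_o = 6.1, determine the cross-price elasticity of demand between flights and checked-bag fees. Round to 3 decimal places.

Evaluating quantity at (P, Y, P_o) gives Q = 16.1 − 0.096(43)² + 0.046(4800) − 0.94(6.1) = 16.1 − 177.504 + 220.8 − 5.734 = 53.662.
∂Q/∂P_o = −0.94, so E_xy = -0.94·(6.1/53.662) ≈ -0.107.
E_xy < 0: the goods are complements.

-0.107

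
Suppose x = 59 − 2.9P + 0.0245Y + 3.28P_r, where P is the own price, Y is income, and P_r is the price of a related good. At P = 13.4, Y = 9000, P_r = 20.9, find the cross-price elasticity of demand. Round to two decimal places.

Substituting, x = 59 − 2.9(13.4) + 0.0245(9000) + 3.28(20.9) = 59 − 38.86 + 220.5 + 68.552 = 309.192.
∂x/∂P_r = +3.28, so E_xy = 3.28·(20.9/309.192) ≈ 0.22.
E_xy > 0: the goods are substitutes.

0.22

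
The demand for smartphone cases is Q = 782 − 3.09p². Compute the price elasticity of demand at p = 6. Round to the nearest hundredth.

-0.33

At p = 6, Q = 670.76.
dQ/dp = −2·3.09·p = −37.08.
Point elasticity E = (dQ/dp)·(p/Q) = -37.08 × 6/670.76 ≈ -0.33.
|E| < 1, so demand is inelastic at this price.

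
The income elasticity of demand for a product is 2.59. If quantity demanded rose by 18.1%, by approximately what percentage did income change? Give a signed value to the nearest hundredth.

%ΔQ ≈ E × %ΔI ⇒ %ΔI = %ΔQ / E = (18.1%)/(2.59) ≈ 6.99%.

6.99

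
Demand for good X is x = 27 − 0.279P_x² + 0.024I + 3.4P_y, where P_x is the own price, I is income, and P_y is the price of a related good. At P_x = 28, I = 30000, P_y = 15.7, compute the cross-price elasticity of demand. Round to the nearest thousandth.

0.092

At the given point, x = 27 − 0.279(28)² + 0.024(30000) + 3.4(15.7) = 27 − 218.736 + 720 + 53.38 = 581.644.
∂x/∂P_y = +3.4, so E_xy = 3.4·(15.7/581.644) ≈ 0.092.
E_xy > 0: the goods are substitutes.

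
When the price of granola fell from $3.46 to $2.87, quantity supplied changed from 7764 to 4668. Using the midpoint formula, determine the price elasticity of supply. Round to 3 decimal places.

%Δq = (4668 − 7764)/[(7764 + 4668)/2] = -3096/6216 ≈ -0.4981.
%Δp = (2.87 − 3.46)/[(3.46 + 2.87)/2] = -0.59/3.165 ≈ -0.1864.
Arc elasticity E = %Δq/%Δp ≈ -0.4981/-0.1864 ≈ 2.672.
|E| > 1: supply is elastic over this range.

2.672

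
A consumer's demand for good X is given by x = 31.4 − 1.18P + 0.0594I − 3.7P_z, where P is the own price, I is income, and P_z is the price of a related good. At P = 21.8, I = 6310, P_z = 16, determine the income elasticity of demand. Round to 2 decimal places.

1.17

At the given point, x = 31.4 − 1.18(21.8) + 0.0594(6310) − 3.7(16) = 31.4 − 25.724 + 374.814 − 59.2 = 321.29.
∂x/∂I = +0.0594, so E_I = 0.0594·(6310/321.29) ≈ 1.17.
E_I > 1: normal good (luxury).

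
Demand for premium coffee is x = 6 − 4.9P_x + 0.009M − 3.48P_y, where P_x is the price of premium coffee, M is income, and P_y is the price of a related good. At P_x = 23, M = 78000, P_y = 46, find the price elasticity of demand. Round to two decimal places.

-0.26

x = 6 − 4.9(23) + 0.009(78000) − 3.48(46) = 6 − 112.7 + 702 − 160.08 = 435.22.
∂x/∂P_x = −4.9, so E_p = (−4.9)·(23/435.22) ≈ -0.26.
|E_p| < 1: demand is inelastic.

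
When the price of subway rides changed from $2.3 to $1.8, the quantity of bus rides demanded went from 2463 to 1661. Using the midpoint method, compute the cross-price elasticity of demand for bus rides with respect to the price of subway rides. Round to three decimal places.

1.595

%ΔQ_x = (1661 − 2463)/[(2463+1661)/2] = -802/2062 ≈ -0.3889.
%ΔP_y = (1.8 − 2.3)/[(2.3+1.8)/2] ≈ -0.2439.
E_xy = -0.3889/-0.2439 ≈ 1.595.
E_xy > 0, so bus rides and subway rides are substitutes.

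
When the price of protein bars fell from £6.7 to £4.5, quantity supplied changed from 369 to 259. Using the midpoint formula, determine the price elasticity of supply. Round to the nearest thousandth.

%ΔQ = (259 − 369)/[(369 + 259)/2] = -110/314 ≈ -0.3503.
%ΔP = (4.5 − 6.7)/[(6.7 + 4.5)/2] = -2.2/5.6 ≈ -0.3929.
Arc elasticity E = %ΔQ/%ΔP ≈ -0.3503/-0.3929 ≈ 0.892.
|E| < 1: supply is inelastic over this range.

0.892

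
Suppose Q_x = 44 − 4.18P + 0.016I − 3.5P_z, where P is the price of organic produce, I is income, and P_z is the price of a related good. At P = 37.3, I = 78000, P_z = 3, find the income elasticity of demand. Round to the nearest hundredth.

1.11

At the given point, Q_x = 44 − 4.18(37.3) + 0.016(78000) − 3.5(3) = 44 − 155.914 + 1248 − 10.5 = 1125.586.
∂Q_x/∂I = +0.016, so E_I = 0.016·(78000/1125.586) ≈ 1.11.
E_I > 1: normal good (luxury).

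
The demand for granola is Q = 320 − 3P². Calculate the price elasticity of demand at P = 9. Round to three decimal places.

-6.312

At P = 9, Q = 77.
dQ/dP = −2·3·P = −54.
Point elasticity E = (dQ/dP)·(P/Q) = -54 × 9/77 ≈ -6.312.
|E| > 1, so demand is elastic at this price.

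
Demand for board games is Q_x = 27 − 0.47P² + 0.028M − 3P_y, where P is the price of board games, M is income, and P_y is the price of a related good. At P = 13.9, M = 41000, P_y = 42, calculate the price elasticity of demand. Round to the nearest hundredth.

Evaluating quantity at (P, M, P_y) gives Q_x = 27 − 0.47(13.9)² + 0.028(41000) − 3(42) = 27 − 90.8087 + 1148 − 126 = 958.1913.
∂Q_x/∂P = −2·0.47·P = -13.066, so E_p = -13.066·(13.9/958.1913) ≈ -0.19.
|E_p| < 1: demand is inelastic.

-0.19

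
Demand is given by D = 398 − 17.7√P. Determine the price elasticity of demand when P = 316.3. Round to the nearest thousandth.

-1.892

At P = 316.3, D = 83.2086.
dD/dP = −17.7/(2√P) = −17.7/(2·17.7848).
Point elasticity E = (dD/dP)·(P/D) = -0.4976 × 316.3/83.2086 ≈ -1.892.
|E| > 1, so demand is elastic at this price.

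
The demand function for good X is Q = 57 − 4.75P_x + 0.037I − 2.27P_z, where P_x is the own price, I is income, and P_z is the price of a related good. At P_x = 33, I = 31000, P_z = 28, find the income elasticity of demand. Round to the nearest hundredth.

First evaluate Q: 57 − 4.75(33) + 0.037(31000) − 2.27(28) = 57 − 156.75 + 1147 − 63.56 = 983.69.
∂Q/∂I = +0.037, so E_I = 0.037·(31000/983.69) ≈ 1.17.
E_I > 1: normal good (luxury).

1.17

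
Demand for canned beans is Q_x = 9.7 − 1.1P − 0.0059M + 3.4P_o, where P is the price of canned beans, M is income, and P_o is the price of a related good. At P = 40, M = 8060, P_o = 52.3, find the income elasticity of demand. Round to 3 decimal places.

Evaluating quantity at (P, M, P_o) gives Q_x = 9.7 − 1.1(40) − 0.0059(8060) + 3.4(52.3) = 9.7 − 44 − 47.554 + 177.82 = 95.966.
∂Q_x/∂M = −0.0059, so E_I = -0.0059·(8060/95.966) ≈ -0.496.
E_I < 0: inferior good.

-0.496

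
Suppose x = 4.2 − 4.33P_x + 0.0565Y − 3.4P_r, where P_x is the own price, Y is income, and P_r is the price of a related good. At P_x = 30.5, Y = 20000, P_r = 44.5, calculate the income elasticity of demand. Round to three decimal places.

1.328

First evaluate x: 4.2 − 4.33(30.5) + 0.0565(20000) − 3.4(44.5) = 4.2 − 132.065 + 1130 − 151.3 = 850.835.
∂x/∂Y = +0.0565, so E_I = 0.0565·(20000/850.835) ≈ 1.328.
E_I > 1: normal good (luxury).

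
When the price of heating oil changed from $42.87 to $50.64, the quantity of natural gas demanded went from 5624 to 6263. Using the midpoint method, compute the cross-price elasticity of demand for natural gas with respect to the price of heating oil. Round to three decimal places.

%ΔQ_x = (6263 − 5624)/[(5624+6263)/2] = 639/5943.5 ≈ 0.1075.
%ΔP_y = (50.64 − 42.87)/[(42.87+50.64)/2] ≈ 0.1662.
E_xy = 0.1075/0.1662 ≈ 0.647.
E_xy > 0, so natural gas and heating oil are substitutes.

0.647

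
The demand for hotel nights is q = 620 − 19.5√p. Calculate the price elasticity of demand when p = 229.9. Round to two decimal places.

At p = 229.9, q = 324.3322.
dq/dp = −19.5/(2√p) = −19.5/(2·15.1625).
Point elasticity E = (dq/dp)·(p/q) = -0.643 × 229.9/324.3322 ≈ -0.46.
|E| < 1, so demand is inelastic at this price.

-0.46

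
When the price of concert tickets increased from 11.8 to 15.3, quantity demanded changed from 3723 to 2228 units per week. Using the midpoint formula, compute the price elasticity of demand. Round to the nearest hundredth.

-1.95

%ΔQ = (2228 − 3723)/[(3723 + 2228)/2] = -1495/2975.5 ≈ -0.5024.
%ΔP = (15.3 − 11.8)/[(11.8 + 15.3)/2] = 3.5/13.55 ≈ 0.2583.
Arc elasticity E = %ΔQ/%ΔP ≈ -0.5024/0.2583 ≈ -1.95.
|E| > 1: demand is elastic over this range.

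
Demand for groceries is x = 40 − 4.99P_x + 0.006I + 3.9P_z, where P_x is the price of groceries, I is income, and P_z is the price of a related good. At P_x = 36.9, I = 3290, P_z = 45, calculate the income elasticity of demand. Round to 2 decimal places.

0.39

x = 40 − 4.99(36.9) + 0.006(3290) + 3.9(45) = 40 − 184.131 + 19.74 + 175.5 = 51.109.
∂x/∂I = +0.006, so E_I = 0.006·(3290/51.109) ≈ 0.39.
E_I ∈ (0,1): normal good (necessity).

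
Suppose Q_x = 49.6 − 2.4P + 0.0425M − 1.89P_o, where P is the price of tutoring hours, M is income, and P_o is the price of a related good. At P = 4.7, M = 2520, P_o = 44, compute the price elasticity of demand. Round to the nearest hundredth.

Evaluating quantity at (P, M, P_o) gives Q_x = 49.6 − 2.4(4.7) + 0.0425(2520) − 1.89(44) = 49.6 − 11.28 + 107.1 − 83.16 = 62.26.
∂Q_x/∂P = −2.4, so E_p = (−2.4)·(4.7/62.26) ≈ -0.18.
|E_p| < 1: demand is inelastic.

-0.18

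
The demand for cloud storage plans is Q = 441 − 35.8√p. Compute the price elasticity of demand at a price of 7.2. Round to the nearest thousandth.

At p = 7.2, Q = 344.9385.
dQ/dp = −35.8/(2√p) = −35.8/(2·2.6833).
Point elasticity E = (dQ/dp)·(p/Q) = -6.6709 × 7.2/344.9385 ≈ -0.139.
|E| < 1, so demand is inelastic at this price.

-0.139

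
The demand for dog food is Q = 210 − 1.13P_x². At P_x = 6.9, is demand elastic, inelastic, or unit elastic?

At P_x = 6.9, Q = 156.2007.
dQ/dP_x = −2·1.13·P_x = −15.594.
Point elasticity E = (dQ/dP_x)·(P_x/Q) = -15.594 × 6.9/156.2007 ≈ -0.689.
|E| ≈ 0.689 < 1, so demand is inelastic.

inelastic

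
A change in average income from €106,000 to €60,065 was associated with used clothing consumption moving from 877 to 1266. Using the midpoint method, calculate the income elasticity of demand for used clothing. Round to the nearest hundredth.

-0.66

%ΔQ = (1266 − 877)/[(877+1266)/2] = 389/1071.5 ≈ 0.3630.
%ΔI = (60,065 − 106,000)/[(106,000+60,065)/2] = -45935/83032.5 ≈ -0.5532.
E_I = %ΔQ/%ΔI ≈ -0.66.
E_I < 0: inferior good.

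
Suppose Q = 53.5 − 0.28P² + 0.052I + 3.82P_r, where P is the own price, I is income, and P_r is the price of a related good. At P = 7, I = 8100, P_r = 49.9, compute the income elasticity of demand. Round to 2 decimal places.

0.65

Q = 53.5 − 0.28(7)² + 0.052(8100) + 3.82(49.9) = 53.5 − 13.72 + 421.2 + 190.618 = 651.598.
∂Q/∂I = +0.052, so E_I = 0.052·(8100/651.598) ≈ 0.65.
E_I ∈ (0,1): normal good (necessity).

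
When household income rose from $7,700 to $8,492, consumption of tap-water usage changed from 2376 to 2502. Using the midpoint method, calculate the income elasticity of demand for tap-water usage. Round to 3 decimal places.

0.528

%ΔQ = (2502 − 2376)/[(2376+2502)/2] = 126/2439 ≈ 0.0517.
%ΔI = (8,492 − 7,700)/[(7,700+8,492)/2] = 792/8096 ≈ 0.0978.
E_I = %ΔQ/%ΔI ≈ 0.528.
E_I ∈ (0,1): normal good (necessity).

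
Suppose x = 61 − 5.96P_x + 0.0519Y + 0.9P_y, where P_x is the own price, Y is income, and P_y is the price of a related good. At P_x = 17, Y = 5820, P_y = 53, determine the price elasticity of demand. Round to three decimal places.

-0.327

Substituting, x = 61 − 5.96(17) + 0.0519(5820) + 0.9(53) = 61 − 101.32 + 302.058 + 47.7 = 309.438.
∂x/∂P_x = −5.96, so E_p = (−5.96)·(17/309.438) ≈ -0.327.
|E_p| < 1: demand is inelastic.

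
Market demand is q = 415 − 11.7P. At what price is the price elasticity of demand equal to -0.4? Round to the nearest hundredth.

10.13

Set −bP/(a − bP) = −0.4 ⇒ bP = 0.4(a − bP) ⇒ bP(1+0.4) = 0.4·a.
P = 0.4·415/(11.7·1.4) ≈ 10.13.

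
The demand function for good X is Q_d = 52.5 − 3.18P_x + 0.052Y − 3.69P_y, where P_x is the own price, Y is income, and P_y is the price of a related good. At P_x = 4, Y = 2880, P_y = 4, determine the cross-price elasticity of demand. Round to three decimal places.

-0.084

At the given point, Q_d = 52.5 − 3.18(4) + 0.052(2880) − 3.69(4) = 52.5 − 12.72 + 149.76 − 14.76 = 174.78.
∂Q_d/∂P_y = −3.69, so E_xy = -3.69·(4/174.78) ≈ -0.084.
E_xy < 0: the goods are complements.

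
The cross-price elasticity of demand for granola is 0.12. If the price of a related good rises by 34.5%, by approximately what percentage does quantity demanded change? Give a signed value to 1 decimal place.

4.1

%ΔQ ≈ E × %ΔP_y = (0.12) × (34.5%) ≈ 4.1%.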